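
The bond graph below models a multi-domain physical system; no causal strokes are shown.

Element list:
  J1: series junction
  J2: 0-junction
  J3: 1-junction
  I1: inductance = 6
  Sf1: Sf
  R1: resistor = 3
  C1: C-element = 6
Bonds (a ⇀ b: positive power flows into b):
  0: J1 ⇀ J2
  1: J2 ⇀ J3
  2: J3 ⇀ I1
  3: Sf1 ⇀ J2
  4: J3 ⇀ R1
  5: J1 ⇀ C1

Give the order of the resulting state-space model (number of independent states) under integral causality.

2  (C1, I1 all integral)

#3 stroke→Sf1  (Sf1 fixes flow; stroke at Sf1)
#2 stroke→I1  (prefer integral on I1)
#1 stroke→J3  (J3 flow already set via bond 2)
#4 stroke→J3  (common-f at J3 fixed by 2)
#0 stroke→J2  (closing 0-jn rule on J2)
#5 stroke→J1  (J1 flow already set via bond 0)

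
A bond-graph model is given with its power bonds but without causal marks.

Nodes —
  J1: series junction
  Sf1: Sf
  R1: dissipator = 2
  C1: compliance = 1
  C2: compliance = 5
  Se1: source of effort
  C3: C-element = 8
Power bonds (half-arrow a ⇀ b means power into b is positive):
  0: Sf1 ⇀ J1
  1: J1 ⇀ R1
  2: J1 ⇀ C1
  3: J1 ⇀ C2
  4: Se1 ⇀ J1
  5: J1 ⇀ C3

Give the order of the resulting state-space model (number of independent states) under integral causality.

3  (C1, C2, C3 all integral)

β0 stroke at Sf1  (Sf1 fixes flow; stroke at Sf1)
β4 stroke at J1  (Se1 (Se) sets effort on bond)
β1 stroke at J1  (J1: bond 0 brought flow, rest push out)
β2 stroke at J1  (common-f at J1 fixed by 0)
β3 stroke at J1  (J1: bond 0 brought flow, rest push out)
β5 stroke at J1  (J1 flow already set via bond 0)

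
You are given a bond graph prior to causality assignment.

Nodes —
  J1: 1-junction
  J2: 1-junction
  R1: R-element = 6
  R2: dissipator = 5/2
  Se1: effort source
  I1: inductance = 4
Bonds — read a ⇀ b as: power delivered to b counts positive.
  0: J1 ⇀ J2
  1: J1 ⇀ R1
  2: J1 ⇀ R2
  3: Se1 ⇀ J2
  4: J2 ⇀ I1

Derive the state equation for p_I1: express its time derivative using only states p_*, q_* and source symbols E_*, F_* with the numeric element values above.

dp_I1/dt = E_Se1 - 17*p_I1/8

bond 3 |J2  (Se1 fixes effort; stroke away)
bond 4 |I1  (I1 integral (f out))
bond 0 |J2  (J2: bond 4 brought flow, rest push out)
bond 1 |J1  (1-jn J1 has f-setter on 0)
bond 2 |J1  (J1: bond 0 brought flow, rest push out)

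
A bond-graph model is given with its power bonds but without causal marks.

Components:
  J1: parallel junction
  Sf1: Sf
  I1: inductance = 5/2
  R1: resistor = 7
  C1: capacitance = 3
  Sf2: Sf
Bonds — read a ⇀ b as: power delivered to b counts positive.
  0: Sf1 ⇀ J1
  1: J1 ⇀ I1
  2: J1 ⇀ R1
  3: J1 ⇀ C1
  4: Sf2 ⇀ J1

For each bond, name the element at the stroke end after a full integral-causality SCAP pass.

b0 stroke→Sf1
b1 stroke→I1
b2 stroke→R1
b3 stroke→J1
b4 stroke→Sf2

#0 stroke at Sf1  (Sf1: flow source, stroke at near end)
#4 stroke at Sf2  (source Sf2 imposes f)
#1 stroke at I1  (I1 integral (f out))
#3 stroke at J1  (prefer integral on C1)
#2 stroke at R1  (0-jn J1 has e-setter on 3)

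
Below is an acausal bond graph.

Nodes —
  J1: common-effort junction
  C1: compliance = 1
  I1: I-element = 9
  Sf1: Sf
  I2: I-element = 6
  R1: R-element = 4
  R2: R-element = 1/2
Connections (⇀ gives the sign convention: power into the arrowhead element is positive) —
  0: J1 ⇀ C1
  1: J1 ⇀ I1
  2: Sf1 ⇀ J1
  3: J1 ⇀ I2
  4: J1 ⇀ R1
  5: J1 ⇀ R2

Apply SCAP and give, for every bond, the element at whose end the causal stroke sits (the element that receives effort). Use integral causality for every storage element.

β0 |J1
β1 |I1
β2 |Sf1
β3 |I2
β4 |R1
β5 |R2

#2 stroke at Sf1  (Sf1 fixes flow; stroke at Sf1)
#0 stroke at J1  (C1 integral (e out))
#1 stroke at I1  (common-e at J1 fixed by 0)
#3 stroke at I2  (J1: bond 0 brought effort, rest push out)
#4 stroke at R1  (0-jn J1 has e-setter on 0)
#5 stroke at R2  (common-e at J1 fixed by 0)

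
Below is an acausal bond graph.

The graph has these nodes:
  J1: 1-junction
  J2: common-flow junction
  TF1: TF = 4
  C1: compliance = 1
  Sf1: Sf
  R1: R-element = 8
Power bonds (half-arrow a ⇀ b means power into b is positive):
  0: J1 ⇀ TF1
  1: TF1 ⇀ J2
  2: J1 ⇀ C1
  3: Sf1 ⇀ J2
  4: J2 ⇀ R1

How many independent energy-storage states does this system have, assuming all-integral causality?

β3 →Sf1  (source Sf1 imposes f)
β1 →J2  (common-f at J2 fixed by 3)
β4 →J2  (common-f at J2 fixed by 3)
β0 →TF1  (through TF1, causality passes straight; one stroke at TF1)
β2 →J1  (1-jn J1 has f-setter on 0)

1  (C1 all integral)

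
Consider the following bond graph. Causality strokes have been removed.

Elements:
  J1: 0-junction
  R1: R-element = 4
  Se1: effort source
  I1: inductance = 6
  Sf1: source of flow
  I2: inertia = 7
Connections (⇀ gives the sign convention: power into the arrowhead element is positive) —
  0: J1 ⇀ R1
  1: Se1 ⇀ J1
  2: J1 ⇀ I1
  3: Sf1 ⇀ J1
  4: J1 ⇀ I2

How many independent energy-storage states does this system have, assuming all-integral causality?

b1 →J1  (Se1 fixes effort; stroke away)
b3 →Sf1  (source Sf1 imposes f)
b0 →R1  (common-e at J1 fixed by 1)
b2 →I1  (common-e at J1 fixed by 1)
b4 →I2  (0-jn J1 has e-setter on 1)

2  (I1, I2 all integral)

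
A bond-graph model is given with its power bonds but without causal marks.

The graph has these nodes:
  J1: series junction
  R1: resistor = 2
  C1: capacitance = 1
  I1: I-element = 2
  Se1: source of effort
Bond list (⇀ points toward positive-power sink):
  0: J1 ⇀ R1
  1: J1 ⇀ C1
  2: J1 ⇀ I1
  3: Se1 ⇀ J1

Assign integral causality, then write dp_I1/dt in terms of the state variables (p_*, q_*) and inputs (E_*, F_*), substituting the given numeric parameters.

bond 3 →J1  (Se1 (Se) sets effort on bond)
bond 1 →J1  (C1 outputs effort q/C1)
bond 2 →I1  (prefer integral on I1)
bond 0 →J1  (J1: bond 2 brought flow, rest push out)

dp_I1/dt = E_Se1 - p_I1 - q_C1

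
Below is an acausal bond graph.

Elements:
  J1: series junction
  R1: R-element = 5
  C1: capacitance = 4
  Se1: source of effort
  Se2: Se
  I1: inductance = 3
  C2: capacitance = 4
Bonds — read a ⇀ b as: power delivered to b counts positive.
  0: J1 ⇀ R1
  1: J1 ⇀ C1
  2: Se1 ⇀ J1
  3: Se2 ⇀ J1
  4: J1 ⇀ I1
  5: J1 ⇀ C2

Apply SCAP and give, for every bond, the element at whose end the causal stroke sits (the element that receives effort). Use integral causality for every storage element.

b0 stroke→J1
b1 stroke→J1
b2 stroke→J1
b3 stroke→J1
b4 stroke→I1
b5 stroke→J1

b2 stroke at J1  (source Se1 imposes e)
b3 stroke at J1  (Se2: effort source, stroke at far end)
b1 stroke at J1  (prefer integral on C1)
b4 stroke at I1  (prefer integral on I1)
b0 stroke at J1  (common-f at J1 fixed by 4)
b5 stroke at J1  (1-jn J1 has f-setter on 4)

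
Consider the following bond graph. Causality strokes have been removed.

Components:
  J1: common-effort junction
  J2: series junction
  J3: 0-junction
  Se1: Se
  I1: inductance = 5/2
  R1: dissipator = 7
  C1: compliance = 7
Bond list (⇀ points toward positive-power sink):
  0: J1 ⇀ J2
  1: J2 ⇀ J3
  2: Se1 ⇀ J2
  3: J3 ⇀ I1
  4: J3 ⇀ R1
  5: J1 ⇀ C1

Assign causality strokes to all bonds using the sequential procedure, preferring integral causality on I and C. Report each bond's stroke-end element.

bond 2 →J2  (Se1 fixes effort; stroke away)
bond 3 →I1  (I1 outputs flow p/I1)
bond 5 →J1  (C1: C, integral causality)
bond 0 →J2  (J1 effort already set via bond 5)
bond 1 →J3  (J2 needs exactly one f-in)
bond 4 →R1  (J3 effort already set via bond 1)

b0 |J2
b1 |J3
b2 |J2
b3 |I1
b4 |R1
b5 |J1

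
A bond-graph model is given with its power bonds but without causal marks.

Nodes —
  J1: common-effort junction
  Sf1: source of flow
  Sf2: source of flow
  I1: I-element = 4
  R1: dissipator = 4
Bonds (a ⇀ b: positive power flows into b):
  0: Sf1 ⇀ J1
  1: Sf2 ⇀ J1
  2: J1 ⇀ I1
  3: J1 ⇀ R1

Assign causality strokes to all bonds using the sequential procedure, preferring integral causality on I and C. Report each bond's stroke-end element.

#0 |Sf1  (Sf1 (Sf) sets flow on bond)
#1 |Sf2  (source Sf2 imposes f)
#2 |I1  (prefer integral on I1)
#3 |J1  (closing 0-jn rule on J1)

#0 |Sf1
#1 |Sf2
#2 |I1
#3 |J1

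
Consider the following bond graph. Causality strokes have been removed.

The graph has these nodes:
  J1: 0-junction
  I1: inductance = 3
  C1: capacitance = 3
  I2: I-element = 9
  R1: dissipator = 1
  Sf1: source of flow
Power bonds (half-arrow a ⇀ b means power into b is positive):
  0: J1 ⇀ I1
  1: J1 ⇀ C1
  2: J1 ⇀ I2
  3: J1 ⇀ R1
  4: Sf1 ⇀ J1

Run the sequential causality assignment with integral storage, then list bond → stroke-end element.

β4 stroke→Sf1  (Sf1 fixes flow; stroke at Sf1)
β0 stroke→I1  (I1 outputs flow p/I1)
β1 stroke→J1  (C1: C, integral causality)
β2 stroke→I2  (0-jn J1 has e-setter on 1)
β3 stroke→R1  (common-e at J1 fixed by 1)

b0 →I1
b1 →J1
b2 →I2
b3 →R1
b4 →Sf1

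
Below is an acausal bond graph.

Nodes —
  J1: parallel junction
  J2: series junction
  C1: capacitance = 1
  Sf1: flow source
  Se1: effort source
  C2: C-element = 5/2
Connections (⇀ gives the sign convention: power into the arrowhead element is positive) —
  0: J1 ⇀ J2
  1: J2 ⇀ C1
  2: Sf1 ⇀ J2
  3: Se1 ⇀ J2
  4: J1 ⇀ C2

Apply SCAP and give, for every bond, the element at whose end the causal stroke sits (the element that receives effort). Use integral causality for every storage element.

bond 2 |Sf1  (Sf1: flow source, stroke at near end)
bond 3 |J2  (Se1 fixes effort; stroke away)
bond 0 |J2  (J2 flow already set via bond 2)
bond 1 |J2  (1-jn J2 has f-setter on 2)
bond 4 |J1  (J1: last free bond brings effort in)

#0 →J2
#1 →J2
#2 →Sf1
#3 →J2
#4 →J1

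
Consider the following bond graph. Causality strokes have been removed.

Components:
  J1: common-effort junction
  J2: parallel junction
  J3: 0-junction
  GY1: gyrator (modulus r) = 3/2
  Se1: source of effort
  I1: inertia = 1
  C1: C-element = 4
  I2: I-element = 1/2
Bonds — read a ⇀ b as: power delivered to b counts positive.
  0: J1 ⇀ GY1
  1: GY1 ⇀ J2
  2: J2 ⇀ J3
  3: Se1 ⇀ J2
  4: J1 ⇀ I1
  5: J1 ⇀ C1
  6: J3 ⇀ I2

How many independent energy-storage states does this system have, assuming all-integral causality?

b3 |J2  (Se1 (Se) sets effort on bond)
b1 |GY1  (J2 effort already set via bond 3)
b2 |J3  (common-e at J2 fixed by 3)
b6 |I2  (0-jn J3 has e-setter on 2)
b0 |GY1  (GY1: gyrator matches bond 1)
b4 |I1  (I1 integral (f out))
b5 |J1  (closing 0-jn rule on J1)

3  (C1, I1, I2 all integral)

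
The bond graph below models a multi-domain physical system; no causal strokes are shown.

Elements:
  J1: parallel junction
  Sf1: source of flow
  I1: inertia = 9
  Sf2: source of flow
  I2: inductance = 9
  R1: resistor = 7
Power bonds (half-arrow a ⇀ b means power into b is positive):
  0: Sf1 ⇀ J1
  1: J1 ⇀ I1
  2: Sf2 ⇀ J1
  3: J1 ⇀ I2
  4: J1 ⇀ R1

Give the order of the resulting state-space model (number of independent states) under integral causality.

2  (I1, I2 all integral)

β0 |Sf1  (source Sf1 imposes f)
β2 |Sf2  (source Sf2 imposes f)
β1 |I1  (I1 outputs flow p/I1)
β3 |I2  (I2 outputs flow p/I2)
β4 |J1  (J1: last free bond brings effort in)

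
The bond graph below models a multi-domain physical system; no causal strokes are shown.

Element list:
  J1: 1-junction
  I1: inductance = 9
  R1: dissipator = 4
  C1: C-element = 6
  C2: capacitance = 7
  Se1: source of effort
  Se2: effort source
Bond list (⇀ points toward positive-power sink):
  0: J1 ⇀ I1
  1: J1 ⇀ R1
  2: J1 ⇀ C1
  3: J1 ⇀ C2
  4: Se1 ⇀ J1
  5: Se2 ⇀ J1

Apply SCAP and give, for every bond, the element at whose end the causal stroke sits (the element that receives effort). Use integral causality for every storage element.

#4 stroke at J1  (Se1 (Se) sets effort on bond)
#5 stroke at J1  (source Se2 imposes e)
#0 stroke at I1  (I1: I, integral causality)
#1 stroke at J1  (common-f at J1 fixed by 0)
#2 stroke at J1  (J1: bond 0 brought flow, rest push out)
#3 stroke at J1  (J1: bond 0 brought flow, rest push out)

bond 0 →I1
bond 1 →J1
bond 2 →J1
bond 3 →J1
bond 4 →J1
bond 5 →J1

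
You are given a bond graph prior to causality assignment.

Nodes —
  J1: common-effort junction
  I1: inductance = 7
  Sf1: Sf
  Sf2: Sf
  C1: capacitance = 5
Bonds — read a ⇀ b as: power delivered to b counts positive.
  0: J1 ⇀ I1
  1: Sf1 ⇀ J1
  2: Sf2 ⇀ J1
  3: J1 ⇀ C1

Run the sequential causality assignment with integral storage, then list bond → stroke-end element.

β1 stroke→Sf1  (Sf1 fixes flow; stroke at Sf1)
β2 stroke→Sf2  (source Sf2 imposes f)
β0 stroke→I1  (I1 integral (f out))
β3 stroke→J1  (only one effort-in slot at J1)

b0 stroke→I1
b1 stroke→Sf1
b2 stroke→Sf2
b3 stroke→J1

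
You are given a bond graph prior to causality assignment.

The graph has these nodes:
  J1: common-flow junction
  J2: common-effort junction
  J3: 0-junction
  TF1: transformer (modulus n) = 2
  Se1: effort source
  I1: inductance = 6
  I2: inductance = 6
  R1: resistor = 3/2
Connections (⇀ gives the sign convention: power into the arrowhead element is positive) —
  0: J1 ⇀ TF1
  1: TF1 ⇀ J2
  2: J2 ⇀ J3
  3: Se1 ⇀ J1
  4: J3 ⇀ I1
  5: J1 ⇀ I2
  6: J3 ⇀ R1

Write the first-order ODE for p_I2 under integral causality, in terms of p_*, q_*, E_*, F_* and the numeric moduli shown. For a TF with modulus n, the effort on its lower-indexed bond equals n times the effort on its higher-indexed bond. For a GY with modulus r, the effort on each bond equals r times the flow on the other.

b3 stroke at J1  (source Se1 imposes e)
b4 stroke at I1  (I1 integral (f out))
b5 stroke at I2  (I2 outputs flow p/I2)
b0 stroke at J1  (J1 flow already set via bond 5)
b1 stroke at TF1  (through TF1, causality passes straight; one stroke at TF1)
b2 stroke at J2  (closing 0-jn rule on J2)
b6 stroke at J3  (closing 0-jn rule on J3)

dp_I2/dt = E_Se1 + p_I1/2 - p_I2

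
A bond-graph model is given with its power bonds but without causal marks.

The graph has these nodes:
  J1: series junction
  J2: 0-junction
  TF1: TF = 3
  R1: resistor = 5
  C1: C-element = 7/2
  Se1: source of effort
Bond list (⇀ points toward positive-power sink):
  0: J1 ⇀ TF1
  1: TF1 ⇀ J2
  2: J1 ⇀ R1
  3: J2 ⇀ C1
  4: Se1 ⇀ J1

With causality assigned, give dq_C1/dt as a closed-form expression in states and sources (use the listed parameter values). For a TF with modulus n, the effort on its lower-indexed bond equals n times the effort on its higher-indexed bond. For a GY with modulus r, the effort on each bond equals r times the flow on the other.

bond 4 stroke at J1  (Se1 (Se) sets effort on bond)
bond 3 stroke at J2  (prefer integral on C1)
bond 1 stroke at TF1  (common-e at J2 fixed by 3)
bond 0 stroke at J1  (TF TF1: opposite of bond 1)
bond 2 stroke at R1  (J1 needs exactly one f-in)

dq_C1/dt = 3*E_Se1/5 - 18*q_C1/35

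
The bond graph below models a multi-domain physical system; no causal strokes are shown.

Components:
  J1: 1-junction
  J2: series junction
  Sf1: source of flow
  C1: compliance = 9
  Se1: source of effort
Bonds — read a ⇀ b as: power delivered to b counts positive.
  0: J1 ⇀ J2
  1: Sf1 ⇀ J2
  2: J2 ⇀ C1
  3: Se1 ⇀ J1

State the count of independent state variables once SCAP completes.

β1 →Sf1  (source Sf1 imposes f)
β3 →J1  (Se1 (Se) sets effort on bond)
β0 →J2  (closing 1-jn rule on J1)
β2 →J2  (1-jn J2 has f-setter on 1)

1  (C1 all integral)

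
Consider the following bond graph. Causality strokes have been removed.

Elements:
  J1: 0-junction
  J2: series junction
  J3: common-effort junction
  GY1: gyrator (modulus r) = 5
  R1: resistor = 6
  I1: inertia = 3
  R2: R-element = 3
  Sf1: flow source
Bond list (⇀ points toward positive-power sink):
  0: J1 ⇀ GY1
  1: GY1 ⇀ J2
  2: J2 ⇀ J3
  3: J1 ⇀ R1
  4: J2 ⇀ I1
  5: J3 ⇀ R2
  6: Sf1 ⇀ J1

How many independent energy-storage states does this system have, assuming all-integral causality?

1  (I1 all integral)

β6 →Sf1  (Sf1 fixes flow; stroke at Sf1)
β4 →I1  (I1: I, integral causality)
β1 →J2  (common-f at J2 fixed by 4)
β2 →J2  (1-jn J2 has f-setter on 4)
β5 →J3  (J3: last free bond brings effort in)
β0 →J1  (through GY1, causality inverts; strokes same side of GY1)
β3 →R1  (J1 effort already set via bond 0)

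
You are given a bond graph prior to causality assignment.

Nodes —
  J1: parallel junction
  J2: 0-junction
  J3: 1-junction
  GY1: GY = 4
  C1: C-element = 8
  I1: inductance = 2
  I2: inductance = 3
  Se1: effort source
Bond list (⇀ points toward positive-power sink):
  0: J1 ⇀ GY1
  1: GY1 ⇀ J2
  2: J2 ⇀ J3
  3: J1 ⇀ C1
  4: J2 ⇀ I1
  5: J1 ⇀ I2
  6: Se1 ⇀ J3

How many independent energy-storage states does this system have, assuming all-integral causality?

#6 stroke at J3  (Se1: effort source, stroke at far end)
#2 stroke at J2  (J3: last free bond brings flow in)
#1 stroke at GY1  (0-jn J2 has e-setter on 2)
#4 stroke at I1  (common-e at J2 fixed by 2)
#0 stroke at GY1  (GY1 both-in/both-out from 1)
#3 stroke at J1  (C1 integral (e out))
#5 stroke at I2  (J1: bond 3 brought effort, rest push out)

3  (C1, I1, I2 all integral)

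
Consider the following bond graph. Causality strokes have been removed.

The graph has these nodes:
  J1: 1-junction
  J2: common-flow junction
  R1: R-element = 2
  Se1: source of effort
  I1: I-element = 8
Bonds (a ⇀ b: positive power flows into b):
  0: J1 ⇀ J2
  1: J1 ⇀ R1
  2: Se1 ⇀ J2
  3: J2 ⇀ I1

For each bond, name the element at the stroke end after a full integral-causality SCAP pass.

b0 |J2
b1 |J1
b2 |J2
b3 |I1

b2 |J2  (source Se1 imposes e)
b3 |I1  (I1: I, integral causality)
b0 |J2  (J2: bond 3 brought flow, rest push out)
b1 |J1  (J1 flow already set via bond 0)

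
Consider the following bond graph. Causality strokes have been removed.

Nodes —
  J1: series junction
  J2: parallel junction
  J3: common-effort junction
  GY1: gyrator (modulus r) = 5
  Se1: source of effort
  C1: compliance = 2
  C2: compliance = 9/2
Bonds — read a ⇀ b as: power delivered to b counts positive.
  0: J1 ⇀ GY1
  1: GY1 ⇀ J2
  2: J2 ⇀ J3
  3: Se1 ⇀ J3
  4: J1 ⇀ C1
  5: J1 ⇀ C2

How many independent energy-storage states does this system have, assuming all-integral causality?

b3 stroke→J3  (source Se1 imposes e)
b2 stroke→J2  (J3 effort already set via bond 3)
b1 stroke→GY1  (J2 effort already set via bond 2)
b0 stroke→GY1  (GY1 both-in/both-out from 1)
b4 stroke→J1  (J1: bond 0 brought flow, rest push out)
b5 stroke→J1  (common-f at J1 fixed by 0)

2  (C1, C2 all integral)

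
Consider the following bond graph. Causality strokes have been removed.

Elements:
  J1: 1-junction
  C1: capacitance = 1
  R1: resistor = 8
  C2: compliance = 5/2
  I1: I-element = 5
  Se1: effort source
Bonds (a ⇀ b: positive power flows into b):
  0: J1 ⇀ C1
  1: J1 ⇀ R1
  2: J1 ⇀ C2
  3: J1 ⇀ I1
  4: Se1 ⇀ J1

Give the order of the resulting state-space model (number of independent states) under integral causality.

b4 stroke at J1  (Se1 (Se) sets effort on bond)
b0 stroke at J1  (C1 outputs effort q/C1)
b2 stroke at J1  (prefer integral on C2)
b3 stroke at I1  (prefer integral on I1)
b1 stroke at J1  (common-f at J1 fixed by 3)

3  (C1, C2, I1 all integral)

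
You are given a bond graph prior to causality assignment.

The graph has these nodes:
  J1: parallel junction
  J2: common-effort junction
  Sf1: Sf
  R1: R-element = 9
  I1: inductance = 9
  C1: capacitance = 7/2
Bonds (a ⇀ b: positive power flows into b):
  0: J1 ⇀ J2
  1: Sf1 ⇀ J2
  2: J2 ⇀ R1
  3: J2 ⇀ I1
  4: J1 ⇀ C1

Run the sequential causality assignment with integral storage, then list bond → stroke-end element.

β1 →Sf1  (Sf1: flow source, stroke at near end)
β3 →I1  (I1 outputs flow p/I1)
β4 →J1  (prefer integral on C1)
β0 →J2  (common-e at J1 fixed by 4)
β2 →R1  (J2: bond 0 brought effort, rest push out)

β0 stroke at J2
β1 stroke at Sf1
β2 stroke at R1
β3 stroke at I1
β4 stroke at J1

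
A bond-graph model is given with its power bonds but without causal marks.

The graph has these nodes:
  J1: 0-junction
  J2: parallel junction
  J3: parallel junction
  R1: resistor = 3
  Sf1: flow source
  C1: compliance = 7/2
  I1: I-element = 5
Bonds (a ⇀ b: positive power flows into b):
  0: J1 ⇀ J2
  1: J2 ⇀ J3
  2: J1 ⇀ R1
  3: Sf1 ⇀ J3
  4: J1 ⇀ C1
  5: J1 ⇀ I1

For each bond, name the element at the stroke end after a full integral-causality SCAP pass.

#3 →Sf1  (source Sf1 imposes f)
#1 →J3  (closing 0-jn rule on J3)
#0 →J2  (J2: last free bond brings effort in)
#4 →J1  (C1 outputs effort q/C1)
#2 →R1  (J1 effort already set via bond 4)
#5 →I1  (J1 effort already set via bond 4)

#0 stroke at J2
#1 stroke at J3
#2 stroke at R1
#3 stroke at Sf1
#4 stroke at J1
#5 stroke at I1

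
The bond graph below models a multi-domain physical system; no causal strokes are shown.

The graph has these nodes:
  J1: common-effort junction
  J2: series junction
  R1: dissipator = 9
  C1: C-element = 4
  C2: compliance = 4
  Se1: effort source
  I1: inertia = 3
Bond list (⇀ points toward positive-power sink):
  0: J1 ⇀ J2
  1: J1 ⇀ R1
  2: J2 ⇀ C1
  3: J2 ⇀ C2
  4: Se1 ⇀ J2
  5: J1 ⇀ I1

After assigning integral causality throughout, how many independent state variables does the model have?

3  (C1, C2, I1 all integral)

β4 stroke→J2  (Se1 fixes effort; stroke away)
β2 stroke→J2  (C1: C, integral causality)
β3 stroke→J2  (C2: C, integral causality)
β0 stroke→J1  (J2 needs exactly one f-in)
β1 stroke→R1  (common-e at J1 fixed by 0)
β5 stroke→I1  (J1: bond 0 brought effort, rest push out)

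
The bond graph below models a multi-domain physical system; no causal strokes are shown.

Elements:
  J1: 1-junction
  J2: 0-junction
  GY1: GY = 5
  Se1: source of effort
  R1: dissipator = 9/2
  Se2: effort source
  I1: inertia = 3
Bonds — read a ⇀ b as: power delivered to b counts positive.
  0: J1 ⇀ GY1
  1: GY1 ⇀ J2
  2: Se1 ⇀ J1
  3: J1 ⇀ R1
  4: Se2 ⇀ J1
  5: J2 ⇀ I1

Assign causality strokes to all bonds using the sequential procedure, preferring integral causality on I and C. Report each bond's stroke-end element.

b0 |J1
b1 |J2
b2 |J1
b3 |R1
b4 |J1
b5 |I1

#2 →J1  (Se1 (Se) sets effort on bond)
#4 →J1  (Se2: effort source, stroke at far end)
#5 →I1  (I1: I, integral causality)
#1 →J2  (only one effort-in slot at J2)
#0 →J1  (GY1 both-in/both-out from 1)
#3 →R1  (only one flow-in slot at J1)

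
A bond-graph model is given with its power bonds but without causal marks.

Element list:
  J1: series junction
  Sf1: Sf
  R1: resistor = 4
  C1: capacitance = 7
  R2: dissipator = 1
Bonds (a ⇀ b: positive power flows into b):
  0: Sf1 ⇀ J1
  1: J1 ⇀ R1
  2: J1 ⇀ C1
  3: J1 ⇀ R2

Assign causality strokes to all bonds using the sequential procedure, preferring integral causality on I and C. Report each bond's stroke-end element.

#0 stroke at Sf1
#1 stroke at J1
#2 stroke at J1
#3 stroke at J1

b0 stroke→Sf1  (Sf1 fixes flow; stroke at Sf1)
b1 stroke→J1  (1-jn J1 has f-setter on 0)
b2 stroke→J1  (common-f at J1 fixed by 0)
b3 stroke→J1  (1-jn J1 has f-setter on 0)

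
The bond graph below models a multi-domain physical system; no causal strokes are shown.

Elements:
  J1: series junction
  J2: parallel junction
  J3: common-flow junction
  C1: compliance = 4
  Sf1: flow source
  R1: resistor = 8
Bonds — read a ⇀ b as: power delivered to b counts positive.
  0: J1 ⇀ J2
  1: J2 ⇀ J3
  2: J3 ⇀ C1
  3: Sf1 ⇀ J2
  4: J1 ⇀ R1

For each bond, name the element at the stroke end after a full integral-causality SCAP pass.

b3 stroke at Sf1  (Sf1: flow source, stroke at near end)
b2 stroke at J3  (C1: C, integral causality)
b1 stroke at J2  (closing 1-jn rule on J3)
b0 stroke at J1  (J2 effort already set via bond 1)
b4 stroke at R1  (J1 needs exactly one f-in)

b0 stroke→J1
b1 stroke→J2
b2 stroke→J3
b3 stroke→Sf1
b4 stroke→R1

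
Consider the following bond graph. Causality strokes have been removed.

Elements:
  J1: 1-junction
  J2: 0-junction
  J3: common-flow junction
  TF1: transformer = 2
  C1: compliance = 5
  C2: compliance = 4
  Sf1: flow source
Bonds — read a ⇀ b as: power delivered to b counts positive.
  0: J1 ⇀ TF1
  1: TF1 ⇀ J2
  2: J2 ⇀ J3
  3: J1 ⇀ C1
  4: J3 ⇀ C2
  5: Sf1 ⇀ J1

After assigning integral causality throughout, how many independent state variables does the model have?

2  (C1, C2 all integral)

bond 5 |Sf1  (Sf1: flow source, stroke at near end)
bond 0 |J1  (1-jn J1 has f-setter on 5)
bond 3 |J1  (common-f at J1 fixed by 5)
bond 1 |TF1  (TF1 one-in-one-out from 0)
bond 2 |J2  (only one effort-in slot at J2)
bond 4 |J3  (common-f at J3 fixed by 2)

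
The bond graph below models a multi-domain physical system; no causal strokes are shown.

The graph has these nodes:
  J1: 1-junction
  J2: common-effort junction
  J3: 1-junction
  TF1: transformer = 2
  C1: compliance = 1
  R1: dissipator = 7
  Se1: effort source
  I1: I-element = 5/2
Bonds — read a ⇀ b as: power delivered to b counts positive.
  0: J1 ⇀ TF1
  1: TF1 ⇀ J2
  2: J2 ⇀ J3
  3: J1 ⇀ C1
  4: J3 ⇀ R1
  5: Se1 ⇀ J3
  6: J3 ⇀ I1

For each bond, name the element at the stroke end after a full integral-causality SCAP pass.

bond 0 stroke→TF1
bond 1 stroke→J2
bond 2 stroke→J3
bond 3 stroke→J1
bond 4 stroke→J3
bond 5 stroke→J3
bond 6 stroke→I1

b5 stroke at J3  (Se1 (Se) sets effort on bond)
b3 stroke at J1  (C1 outputs effort q/C1)
b0 stroke at TF1  (closing 1-jn rule on J1)
b1 stroke at J2  (TF1: transformer flips bond 0)
b2 stroke at J3  (J2 effort already set via bond 1)
b6 stroke at I1  (I1: I, integral causality)
b4 stroke at J3  (J3: bond 6 brought flow, rest push out)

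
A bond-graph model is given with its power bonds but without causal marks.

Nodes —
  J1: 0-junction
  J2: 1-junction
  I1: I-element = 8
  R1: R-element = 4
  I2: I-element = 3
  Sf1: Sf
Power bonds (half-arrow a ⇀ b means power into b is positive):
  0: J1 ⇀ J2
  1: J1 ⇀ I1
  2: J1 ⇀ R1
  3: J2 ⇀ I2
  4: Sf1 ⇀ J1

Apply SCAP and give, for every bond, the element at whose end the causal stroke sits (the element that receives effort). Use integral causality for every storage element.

bond 4 →Sf1  (Sf1 fixes flow; stroke at Sf1)
bond 1 →I1  (I1: I, integral causality)
bond 3 →I2  (I2 outputs flow p/I2)
bond 0 →J2  (J2 flow already set via bond 3)
bond 2 →J1  (J1: last free bond brings effort in)

#0 →J2
#1 →I1
#2 →J1
#3 →I2
#4 →Sf1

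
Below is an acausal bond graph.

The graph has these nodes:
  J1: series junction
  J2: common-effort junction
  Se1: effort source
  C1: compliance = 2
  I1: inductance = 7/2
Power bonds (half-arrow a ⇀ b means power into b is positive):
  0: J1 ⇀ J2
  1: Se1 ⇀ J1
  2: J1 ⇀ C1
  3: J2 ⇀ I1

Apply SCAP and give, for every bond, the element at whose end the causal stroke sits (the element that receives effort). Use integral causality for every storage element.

#1 →J1  (source Se1 imposes e)
#2 →J1  (prefer integral on C1)
#0 →J2  (J1 needs exactly one f-in)
#3 →I1  (0-jn J2 has e-setter on 0)

#0 stroke at J2
#1 stroke at J1
#2 stroke at J1
#3 stroke at I1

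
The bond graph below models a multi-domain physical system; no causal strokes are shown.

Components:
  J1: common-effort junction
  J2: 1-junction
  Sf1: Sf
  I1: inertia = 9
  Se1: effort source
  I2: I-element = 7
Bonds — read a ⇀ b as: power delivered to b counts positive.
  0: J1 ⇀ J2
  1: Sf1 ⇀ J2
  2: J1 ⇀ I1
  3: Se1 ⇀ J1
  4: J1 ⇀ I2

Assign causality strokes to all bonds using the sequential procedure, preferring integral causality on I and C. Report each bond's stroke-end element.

b1 |Sf1  (Sf1 fixes flow; stroke at Sf1)
b3 |J1  (source Se1 imposes e)
b0 |J2  (common-e at J1 fixed by 3)
b2 |I1  (common-e at J1 fixed by 3)
b4 |I2  (common-e at J1 fixed by 3)

b0 |J2
b1 |Sf1
b2 |I1
b3 |J1
b4 |I2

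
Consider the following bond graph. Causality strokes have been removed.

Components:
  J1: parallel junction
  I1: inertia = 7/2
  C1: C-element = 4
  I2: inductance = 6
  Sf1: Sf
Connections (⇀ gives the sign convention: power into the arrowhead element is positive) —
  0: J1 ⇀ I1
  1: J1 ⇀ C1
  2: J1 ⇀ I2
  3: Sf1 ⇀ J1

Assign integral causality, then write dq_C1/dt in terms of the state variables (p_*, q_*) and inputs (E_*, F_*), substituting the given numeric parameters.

dq_C1/dt = F_Sf1 - 2*p_I1/7 - p_I2/6

#3 |Sf1  (Sf1: flow source, stroke at near end)
#0 |I1  (I1: I, integral causality)
#1 |J1  (C1 outputs effort q/C1)
#2 |I2  (J1: bond 1 brought effort, rest push out)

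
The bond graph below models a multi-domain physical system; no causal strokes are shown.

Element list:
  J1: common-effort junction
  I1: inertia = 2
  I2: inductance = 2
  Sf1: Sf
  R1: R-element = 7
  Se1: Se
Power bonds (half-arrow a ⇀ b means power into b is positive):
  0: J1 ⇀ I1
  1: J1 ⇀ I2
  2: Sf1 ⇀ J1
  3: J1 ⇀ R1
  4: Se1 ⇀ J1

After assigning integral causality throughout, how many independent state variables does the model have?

#2 stroke at Sf1  (Sf1 fixes flow; stroke at Sf1)
#4 stroke at J1  (Se1 (Se) sets effort on bond)
#0 stroke at I1  (J1: bond 4 brought effort, rest push out)
#1 stroke at I2  (J1 effort already set via bond 4)
#3 stroke at R1  (J1 effort already set via bond 4)

2  (I1, I2 all integral)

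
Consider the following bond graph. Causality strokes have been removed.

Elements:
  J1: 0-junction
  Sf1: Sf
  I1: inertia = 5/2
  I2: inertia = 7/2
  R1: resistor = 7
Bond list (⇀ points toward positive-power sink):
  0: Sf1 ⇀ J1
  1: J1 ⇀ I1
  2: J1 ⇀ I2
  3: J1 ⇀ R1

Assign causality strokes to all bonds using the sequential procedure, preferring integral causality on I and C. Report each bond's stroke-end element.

#0 stroke at Sf1
#1 stroke at I1
#2 stroke at I2
#3 stroke at J1

β0 |Sf1  (source Sf1 imposes f)
β1 |I1  (I1 integral (f out))
β2 |I2  (prefer integral on I2)
β3 |J1  (closing 0-jn rule on J1)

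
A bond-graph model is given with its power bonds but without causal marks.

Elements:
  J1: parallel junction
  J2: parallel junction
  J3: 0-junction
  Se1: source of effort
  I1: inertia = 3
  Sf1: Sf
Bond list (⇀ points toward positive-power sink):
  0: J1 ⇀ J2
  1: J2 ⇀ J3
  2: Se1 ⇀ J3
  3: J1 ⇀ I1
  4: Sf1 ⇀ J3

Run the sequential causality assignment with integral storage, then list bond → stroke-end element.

b0 |J1
b1 |J2
b2 |J3
b3 |I1
b4 |Sf1

b2 |J3  (source Se1 imposes e)
b4 |Sf1  (Sf1 (Sf) sets flow on bond)
b1 |J2  (0-jn J3 has e-setter on 2)
b0 |J1  (0-jn J2 has e-setter on 1)
b3 |I1  (0-jn J1 has e-setter on 0)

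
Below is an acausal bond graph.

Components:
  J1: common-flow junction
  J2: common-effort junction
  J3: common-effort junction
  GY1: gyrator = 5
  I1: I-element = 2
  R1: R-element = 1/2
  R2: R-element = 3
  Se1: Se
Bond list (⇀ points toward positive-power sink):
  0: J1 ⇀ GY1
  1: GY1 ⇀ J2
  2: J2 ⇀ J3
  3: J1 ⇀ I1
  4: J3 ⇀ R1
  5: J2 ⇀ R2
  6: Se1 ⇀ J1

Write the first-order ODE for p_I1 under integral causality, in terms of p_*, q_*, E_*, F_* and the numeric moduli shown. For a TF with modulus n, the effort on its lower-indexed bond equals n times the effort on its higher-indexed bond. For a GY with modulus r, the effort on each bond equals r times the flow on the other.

dp_I1/dt = E_Se1 - 175*p_I1/6

β6 stroke→J1  (source Se1 imposes e)
β3 stroke→I1  (I1 integral (f out))
β0 stroke→J1  (J1: bond 3 brought flow, rest push out)
β1 stroke→J2  (GY1 both-in/both-out from 0)
β2 stroke→J3  (common-e at J2 fixed by 1)
β5 stroke→R2  (J2: bond 1 brought effort, rest push out)
β4 stroke→R1  (J3 effort already set via bond 2)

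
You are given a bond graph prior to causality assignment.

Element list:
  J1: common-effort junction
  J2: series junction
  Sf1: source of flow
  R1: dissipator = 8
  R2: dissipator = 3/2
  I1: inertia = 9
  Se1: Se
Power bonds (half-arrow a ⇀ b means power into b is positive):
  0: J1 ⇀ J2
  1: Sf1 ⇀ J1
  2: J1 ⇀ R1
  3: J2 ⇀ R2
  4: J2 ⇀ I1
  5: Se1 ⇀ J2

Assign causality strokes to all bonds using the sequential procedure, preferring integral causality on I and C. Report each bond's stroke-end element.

#1 |Sf1  (Sf1 (Sf) sets flow on bond)
#5 |J2  (Se1: effort source, stroke at far end)
#4 |I1  (I1 integral (f out))
#0 |J2  (1-jn J2 has f-setter on 4)
#3 |J2  (J2: bond 4 brought flow, rest push out)
#2 |J1  (closing 0-jn rule on J1)

b0 stroke→J2
b1 stroke→Sf1
b2 stroke→J1
b3 stroke→J2
b4 stroke→I1
b5 stroke→J2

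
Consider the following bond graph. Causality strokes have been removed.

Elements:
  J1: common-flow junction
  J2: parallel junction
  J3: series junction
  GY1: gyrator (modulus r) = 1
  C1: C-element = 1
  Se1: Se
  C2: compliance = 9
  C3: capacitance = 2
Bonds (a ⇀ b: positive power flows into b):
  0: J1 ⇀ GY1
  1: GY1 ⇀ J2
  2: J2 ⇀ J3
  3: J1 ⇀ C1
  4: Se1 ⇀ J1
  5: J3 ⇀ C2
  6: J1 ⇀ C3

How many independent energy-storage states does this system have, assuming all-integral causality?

#4 stroke at J1  (Se1 fixes effort; stroke away)
#3 stroke at J1  (C1 outputs effort q/C1)
#5 stroke at J3  (C2 integral (e out))
#2 stroke at J2  (J3 needs exactly one f-in)
#1 stroke at GY1  (J2: bond 2 brought effort, rest push out)
#0 stroke at GY1  (GY GY1: same side as bond 1)
#6 stroke at J1  (common-f at J1 fixed by 0)

3  (C1, C2, C3 all integral)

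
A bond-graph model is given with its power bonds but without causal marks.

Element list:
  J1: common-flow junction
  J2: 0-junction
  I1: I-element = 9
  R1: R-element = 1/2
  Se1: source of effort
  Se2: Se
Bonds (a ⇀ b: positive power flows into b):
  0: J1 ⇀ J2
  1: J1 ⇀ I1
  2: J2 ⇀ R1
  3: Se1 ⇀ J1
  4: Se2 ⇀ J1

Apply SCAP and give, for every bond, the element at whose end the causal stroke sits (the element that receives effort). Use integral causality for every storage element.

bond 0 →J1
bond 1 →I1
bond 2 →J2
bond 3 →J1
bond 4 →J1

bond 3 stroke→J1  (source Se1 imposes e)
bond 4 stroke→J1  (Se2 fixes effort; stroke away)
bond 1 stroke→I1  (I1: I, integral causality)
bond 0 stroke→J1  (J1: bond 1 brought flow, rest push out)
bond 2 stroke→J2  (J2: last free bond brings effort in)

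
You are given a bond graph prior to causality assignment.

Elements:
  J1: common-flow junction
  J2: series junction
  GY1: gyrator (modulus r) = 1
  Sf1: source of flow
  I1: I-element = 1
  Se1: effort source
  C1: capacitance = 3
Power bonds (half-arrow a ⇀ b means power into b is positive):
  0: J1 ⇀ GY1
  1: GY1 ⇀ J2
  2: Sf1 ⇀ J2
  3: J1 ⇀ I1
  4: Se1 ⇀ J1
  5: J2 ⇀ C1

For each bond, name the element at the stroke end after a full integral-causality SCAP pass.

#0 →J1
#1 →J2
#2 →Sf1
#3 →I1
#4 →J1
#5 →J2

#2 stroke at Sf1  (Sf1 (Sf) sets flow on bond)
#4 stroke at J1  (Se1 (Se) sets effort on bond)
#1 stroke at J2  (1-jn J2 has f-setter on 2)
#5 stroke at J2  (J2 flow already set via bond 2)
#0 stroke at J1  (through GY1, causality inverts; strokes same side of GY1)
#3 stroke at I1  (J1: last free bond brings flow in)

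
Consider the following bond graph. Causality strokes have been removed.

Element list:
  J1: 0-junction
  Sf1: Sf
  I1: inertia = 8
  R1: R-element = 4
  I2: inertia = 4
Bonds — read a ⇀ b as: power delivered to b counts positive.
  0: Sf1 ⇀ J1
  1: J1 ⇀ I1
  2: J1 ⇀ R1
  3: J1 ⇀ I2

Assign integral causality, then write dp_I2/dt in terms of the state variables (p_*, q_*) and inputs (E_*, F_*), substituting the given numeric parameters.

b0 |Sf1  (Sf1 (Sf) sets flow on bond)
b1 |I1  (I1 outputs flow p/I1)
b3 |I2  (prefer integral on I2)
b2 |J1  (J1 needs exactly one e-in)

dp_I2/dt = 4*F_Sf1 - p_I1/2 - p_I2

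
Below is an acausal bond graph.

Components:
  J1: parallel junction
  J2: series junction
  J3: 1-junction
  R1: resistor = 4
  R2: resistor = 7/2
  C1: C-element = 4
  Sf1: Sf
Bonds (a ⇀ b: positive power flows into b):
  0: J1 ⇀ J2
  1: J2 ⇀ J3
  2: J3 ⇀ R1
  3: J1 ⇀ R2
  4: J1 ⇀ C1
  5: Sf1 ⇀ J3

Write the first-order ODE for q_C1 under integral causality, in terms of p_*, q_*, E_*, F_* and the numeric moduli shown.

#5 stroke at Sf1  (Sf1 fixes flow; stroke at Sf1)
#1 stroke at J3  (1-jn J3 has f-setter on 5)
#2 stroke at J3  (1-jn J3 has f-setter on 5)
#0 stroke at J2  (J2: bond 1 brought flow, rest push out)
#4 stroke at J1  (prefer integral on C1)
#3 stroke at R2  (0-jn J1 has e-setter on 4)

dq_C1/dt = -F_Sf1 - q_C1/14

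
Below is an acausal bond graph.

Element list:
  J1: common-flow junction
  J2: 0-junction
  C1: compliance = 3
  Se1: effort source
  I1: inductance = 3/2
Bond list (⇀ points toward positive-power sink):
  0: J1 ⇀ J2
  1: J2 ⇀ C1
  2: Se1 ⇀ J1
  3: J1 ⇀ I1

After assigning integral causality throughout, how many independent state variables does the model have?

bond 2 stroke→J1  (Se1: effort source, stroke at far end)
bond 1 stroke→J2  (C1 integral (e out))
bond 0 stroke→J1  (J2 effort already set via bond 1)
bond 3 stroke→I1  (J1: last free bond brings flow in)

2  (C1, I1 all integral)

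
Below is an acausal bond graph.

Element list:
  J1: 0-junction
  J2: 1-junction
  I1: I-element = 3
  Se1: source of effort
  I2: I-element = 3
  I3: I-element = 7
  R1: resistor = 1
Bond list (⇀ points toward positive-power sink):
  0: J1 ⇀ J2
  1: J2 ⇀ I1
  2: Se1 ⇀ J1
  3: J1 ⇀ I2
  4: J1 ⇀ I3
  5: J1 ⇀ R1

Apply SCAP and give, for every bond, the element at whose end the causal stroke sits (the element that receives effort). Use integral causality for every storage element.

bond 0 →J2
bond 1 →I1
bond 2 →J1
bond 3 →I2
bond 4 →I3
bond 5 →R1

bond 2 |J1  (Se1 fixes effort; stroke away)
bond 0 |J2  (J1 effort already set via bond 2)
bond 3 |I2  (J1: bond 2 brought effort, rest push out)
bond 4 |I3  (J1 effort already set via bond 2)
bond 5 |R1  (J1 effort already set via bond 2)
bond 1 |I1  (J2 needs exactly one f-in)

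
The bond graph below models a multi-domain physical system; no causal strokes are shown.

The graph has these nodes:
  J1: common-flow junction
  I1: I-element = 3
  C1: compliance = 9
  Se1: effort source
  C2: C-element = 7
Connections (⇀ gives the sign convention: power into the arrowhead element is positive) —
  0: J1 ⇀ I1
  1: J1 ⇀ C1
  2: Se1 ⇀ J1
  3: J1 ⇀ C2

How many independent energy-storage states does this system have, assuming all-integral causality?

b2 stroke at J1  (Se1 (Se) sets effort on bond)
b0 stroke at I1  (I1: I, integral causality)
b1 stroke at J1  (J1 flow already set via bond 0)
b3 stroke at J1  (1-jn J1 has f-setter on 0)

3  (C1, C2, I1 all integral)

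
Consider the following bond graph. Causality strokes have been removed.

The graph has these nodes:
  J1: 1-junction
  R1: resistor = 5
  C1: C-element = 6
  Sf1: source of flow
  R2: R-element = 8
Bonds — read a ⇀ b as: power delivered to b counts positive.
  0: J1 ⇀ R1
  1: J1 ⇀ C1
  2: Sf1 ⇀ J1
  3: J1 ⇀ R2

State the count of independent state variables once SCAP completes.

b2 stroke→Sf1  (Sf1: flow source, stroke at near end)
b0 stroke→J1  (J1: bond 2 brought flow, rest push out)
b1 stroke→J1  (common-f at J1 fixed by 2)
b3 stroke→J1  (J1: bond 2 brought flow, rest push out)

1  (C1 all integral)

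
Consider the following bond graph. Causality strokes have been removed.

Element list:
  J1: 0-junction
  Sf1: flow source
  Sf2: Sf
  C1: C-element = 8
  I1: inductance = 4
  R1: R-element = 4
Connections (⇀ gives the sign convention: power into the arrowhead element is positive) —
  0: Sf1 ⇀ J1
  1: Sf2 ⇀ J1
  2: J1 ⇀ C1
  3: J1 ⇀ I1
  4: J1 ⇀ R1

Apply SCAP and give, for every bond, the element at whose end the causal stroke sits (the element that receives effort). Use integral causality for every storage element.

#0 |Sf1
#1 |Sf2
#2 |J1
#3 |I1
#4 |R1

b0 stroke→Sf1  (Sf1: flow source, stroke at near end)
b1 stroke→Sf2  (Sf2: flow source, stroke at near end)
b2 stroke→J1  (C1: C, integral causality)
b3 stroke→I1  (common-e at J1 fixed by 2)
b4 stroke→R1  (J1: bond 2 brought effort, rest push out)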